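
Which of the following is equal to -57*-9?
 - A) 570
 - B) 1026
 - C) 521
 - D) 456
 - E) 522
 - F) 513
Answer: F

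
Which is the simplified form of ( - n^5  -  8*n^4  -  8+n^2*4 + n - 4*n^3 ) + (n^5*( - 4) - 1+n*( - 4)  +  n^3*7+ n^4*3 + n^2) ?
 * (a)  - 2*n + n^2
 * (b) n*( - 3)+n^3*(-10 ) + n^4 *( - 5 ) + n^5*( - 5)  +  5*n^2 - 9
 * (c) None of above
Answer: c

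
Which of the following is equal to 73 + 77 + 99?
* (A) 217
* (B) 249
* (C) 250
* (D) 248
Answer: B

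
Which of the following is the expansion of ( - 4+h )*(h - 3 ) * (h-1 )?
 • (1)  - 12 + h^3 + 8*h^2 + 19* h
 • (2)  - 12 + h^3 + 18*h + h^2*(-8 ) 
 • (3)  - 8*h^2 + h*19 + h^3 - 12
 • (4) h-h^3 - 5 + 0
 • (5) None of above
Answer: 3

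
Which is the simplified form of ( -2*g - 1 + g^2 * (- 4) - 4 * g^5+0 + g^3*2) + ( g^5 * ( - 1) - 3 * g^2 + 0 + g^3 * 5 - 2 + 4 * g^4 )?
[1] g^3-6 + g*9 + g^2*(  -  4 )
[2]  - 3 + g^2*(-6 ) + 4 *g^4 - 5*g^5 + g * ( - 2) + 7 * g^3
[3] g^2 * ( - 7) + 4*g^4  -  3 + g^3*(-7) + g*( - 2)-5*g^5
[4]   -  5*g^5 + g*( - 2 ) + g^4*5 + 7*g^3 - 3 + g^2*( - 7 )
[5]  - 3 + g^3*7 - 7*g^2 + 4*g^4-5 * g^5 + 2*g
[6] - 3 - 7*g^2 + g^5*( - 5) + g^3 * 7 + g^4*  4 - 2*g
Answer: 6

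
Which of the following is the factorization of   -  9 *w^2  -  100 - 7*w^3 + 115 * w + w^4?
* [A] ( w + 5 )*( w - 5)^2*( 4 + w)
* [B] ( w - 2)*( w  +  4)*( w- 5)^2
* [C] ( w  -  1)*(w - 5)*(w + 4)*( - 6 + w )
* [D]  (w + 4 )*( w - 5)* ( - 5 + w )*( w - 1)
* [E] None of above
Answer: D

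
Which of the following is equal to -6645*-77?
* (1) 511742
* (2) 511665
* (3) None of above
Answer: 2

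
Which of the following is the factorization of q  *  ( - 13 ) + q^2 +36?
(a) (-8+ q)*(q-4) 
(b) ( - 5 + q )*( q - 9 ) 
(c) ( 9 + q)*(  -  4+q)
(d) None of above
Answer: d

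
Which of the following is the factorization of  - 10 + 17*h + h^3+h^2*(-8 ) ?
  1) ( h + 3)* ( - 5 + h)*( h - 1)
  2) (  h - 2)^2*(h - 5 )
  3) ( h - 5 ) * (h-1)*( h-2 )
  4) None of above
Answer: 3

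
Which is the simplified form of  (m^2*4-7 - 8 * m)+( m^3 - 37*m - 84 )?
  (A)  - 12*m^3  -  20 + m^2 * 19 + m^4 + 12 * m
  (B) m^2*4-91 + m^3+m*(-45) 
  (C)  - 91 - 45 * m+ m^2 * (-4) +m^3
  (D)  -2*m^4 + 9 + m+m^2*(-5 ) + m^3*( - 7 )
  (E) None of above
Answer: B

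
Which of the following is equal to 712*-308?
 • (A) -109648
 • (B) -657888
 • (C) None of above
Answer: C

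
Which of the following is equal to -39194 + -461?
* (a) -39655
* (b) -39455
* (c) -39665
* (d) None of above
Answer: a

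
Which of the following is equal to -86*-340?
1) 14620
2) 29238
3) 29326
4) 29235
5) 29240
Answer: 5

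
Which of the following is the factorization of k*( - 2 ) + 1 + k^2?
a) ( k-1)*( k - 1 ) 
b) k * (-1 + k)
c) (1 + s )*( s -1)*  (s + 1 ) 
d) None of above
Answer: a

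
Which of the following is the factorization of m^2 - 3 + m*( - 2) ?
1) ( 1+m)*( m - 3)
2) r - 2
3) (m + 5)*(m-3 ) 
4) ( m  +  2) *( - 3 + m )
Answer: 1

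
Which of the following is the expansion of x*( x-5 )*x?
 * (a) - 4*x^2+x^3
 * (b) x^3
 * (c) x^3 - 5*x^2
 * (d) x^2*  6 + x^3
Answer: c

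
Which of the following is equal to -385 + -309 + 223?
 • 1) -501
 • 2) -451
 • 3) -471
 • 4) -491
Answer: 3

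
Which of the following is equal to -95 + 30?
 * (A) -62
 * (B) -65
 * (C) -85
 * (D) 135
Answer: B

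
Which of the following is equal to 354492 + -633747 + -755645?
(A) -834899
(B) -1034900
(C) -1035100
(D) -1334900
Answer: B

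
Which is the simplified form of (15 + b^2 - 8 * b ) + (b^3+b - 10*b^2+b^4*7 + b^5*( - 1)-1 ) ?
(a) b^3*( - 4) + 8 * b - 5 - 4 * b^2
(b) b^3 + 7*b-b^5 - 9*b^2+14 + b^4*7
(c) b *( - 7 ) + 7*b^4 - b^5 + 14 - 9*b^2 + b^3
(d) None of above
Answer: c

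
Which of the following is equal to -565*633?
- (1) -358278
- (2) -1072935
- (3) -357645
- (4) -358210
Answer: 3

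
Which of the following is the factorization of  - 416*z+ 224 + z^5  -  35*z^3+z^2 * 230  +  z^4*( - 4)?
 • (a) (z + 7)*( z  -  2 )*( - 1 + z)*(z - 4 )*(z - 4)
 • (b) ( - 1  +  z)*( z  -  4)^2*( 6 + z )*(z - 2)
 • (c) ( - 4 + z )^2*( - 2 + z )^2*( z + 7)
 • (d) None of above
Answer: a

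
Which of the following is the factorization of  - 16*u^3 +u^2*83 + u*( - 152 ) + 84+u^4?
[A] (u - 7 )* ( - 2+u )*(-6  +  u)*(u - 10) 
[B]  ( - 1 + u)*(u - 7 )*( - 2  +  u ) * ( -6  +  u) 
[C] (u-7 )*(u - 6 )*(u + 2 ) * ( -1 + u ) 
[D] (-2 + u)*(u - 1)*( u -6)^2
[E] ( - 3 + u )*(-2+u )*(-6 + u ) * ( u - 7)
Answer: B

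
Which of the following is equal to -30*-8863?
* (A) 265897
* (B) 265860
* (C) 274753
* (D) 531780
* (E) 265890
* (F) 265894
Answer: E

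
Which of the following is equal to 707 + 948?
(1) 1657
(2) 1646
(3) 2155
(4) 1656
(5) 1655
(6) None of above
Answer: 5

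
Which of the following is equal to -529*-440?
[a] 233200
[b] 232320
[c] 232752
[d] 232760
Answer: d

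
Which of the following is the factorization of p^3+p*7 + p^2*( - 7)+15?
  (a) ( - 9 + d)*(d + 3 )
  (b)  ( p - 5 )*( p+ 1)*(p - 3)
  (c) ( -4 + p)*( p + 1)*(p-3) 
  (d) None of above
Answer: b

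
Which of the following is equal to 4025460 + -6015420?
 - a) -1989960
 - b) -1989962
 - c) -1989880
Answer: a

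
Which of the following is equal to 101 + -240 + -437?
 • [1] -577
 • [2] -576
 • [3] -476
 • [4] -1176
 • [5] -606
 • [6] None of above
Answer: 2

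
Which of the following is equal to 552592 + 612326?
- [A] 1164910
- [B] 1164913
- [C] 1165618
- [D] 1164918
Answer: D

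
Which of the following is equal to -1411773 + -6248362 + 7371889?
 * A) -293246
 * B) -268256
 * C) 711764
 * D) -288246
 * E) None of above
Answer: D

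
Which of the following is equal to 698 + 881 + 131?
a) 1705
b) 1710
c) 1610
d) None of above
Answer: b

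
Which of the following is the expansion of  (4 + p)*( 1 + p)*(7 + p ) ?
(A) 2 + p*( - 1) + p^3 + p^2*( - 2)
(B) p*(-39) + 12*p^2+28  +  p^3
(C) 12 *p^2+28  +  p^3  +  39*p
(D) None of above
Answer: C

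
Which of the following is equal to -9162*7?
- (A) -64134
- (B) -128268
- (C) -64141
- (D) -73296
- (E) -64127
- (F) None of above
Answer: A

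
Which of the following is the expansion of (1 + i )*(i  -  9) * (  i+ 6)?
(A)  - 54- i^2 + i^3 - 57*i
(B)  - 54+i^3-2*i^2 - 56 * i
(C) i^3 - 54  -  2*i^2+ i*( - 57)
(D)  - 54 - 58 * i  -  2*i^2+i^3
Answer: C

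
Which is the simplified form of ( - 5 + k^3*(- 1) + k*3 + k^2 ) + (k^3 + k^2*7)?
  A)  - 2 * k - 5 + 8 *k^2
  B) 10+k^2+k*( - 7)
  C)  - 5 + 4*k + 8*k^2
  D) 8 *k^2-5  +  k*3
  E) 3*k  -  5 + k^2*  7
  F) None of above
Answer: D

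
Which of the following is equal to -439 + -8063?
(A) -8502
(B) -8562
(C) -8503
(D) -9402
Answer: A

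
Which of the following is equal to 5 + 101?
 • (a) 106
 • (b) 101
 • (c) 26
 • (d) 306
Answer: a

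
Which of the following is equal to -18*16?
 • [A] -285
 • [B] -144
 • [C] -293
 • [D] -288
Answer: D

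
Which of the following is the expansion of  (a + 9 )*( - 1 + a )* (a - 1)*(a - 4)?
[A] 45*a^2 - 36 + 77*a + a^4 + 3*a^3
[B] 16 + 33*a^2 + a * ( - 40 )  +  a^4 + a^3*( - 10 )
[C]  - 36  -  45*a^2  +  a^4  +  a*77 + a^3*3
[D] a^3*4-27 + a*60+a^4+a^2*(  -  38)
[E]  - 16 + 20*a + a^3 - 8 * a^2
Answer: C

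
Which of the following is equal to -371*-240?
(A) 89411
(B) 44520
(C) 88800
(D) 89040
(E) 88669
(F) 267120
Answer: D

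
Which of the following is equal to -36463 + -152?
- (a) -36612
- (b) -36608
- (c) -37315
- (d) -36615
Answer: d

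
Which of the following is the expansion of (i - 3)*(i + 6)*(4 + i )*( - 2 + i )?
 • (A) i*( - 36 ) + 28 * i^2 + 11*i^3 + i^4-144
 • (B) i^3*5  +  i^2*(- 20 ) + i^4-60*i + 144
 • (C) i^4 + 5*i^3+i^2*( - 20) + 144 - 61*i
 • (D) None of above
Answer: B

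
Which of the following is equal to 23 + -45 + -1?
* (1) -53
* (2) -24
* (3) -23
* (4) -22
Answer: 3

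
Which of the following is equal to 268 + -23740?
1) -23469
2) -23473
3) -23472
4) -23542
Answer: 3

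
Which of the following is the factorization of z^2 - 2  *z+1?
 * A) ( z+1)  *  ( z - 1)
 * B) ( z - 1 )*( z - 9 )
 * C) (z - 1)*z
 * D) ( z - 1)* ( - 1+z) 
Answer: D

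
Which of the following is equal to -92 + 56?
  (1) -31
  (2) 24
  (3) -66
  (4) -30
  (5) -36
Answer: 5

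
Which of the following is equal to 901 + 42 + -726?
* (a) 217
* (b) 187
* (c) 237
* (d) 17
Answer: a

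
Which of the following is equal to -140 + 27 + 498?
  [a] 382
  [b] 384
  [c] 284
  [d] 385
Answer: d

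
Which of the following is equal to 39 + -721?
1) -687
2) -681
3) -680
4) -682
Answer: 4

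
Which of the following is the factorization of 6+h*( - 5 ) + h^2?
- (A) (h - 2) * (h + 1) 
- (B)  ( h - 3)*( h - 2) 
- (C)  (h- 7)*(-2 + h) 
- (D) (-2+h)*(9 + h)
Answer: B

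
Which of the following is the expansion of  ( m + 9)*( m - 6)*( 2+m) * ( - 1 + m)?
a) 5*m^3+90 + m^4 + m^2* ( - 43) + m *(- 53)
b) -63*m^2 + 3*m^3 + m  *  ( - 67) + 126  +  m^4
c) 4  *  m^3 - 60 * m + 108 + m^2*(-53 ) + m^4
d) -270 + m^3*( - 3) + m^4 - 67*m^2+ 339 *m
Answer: c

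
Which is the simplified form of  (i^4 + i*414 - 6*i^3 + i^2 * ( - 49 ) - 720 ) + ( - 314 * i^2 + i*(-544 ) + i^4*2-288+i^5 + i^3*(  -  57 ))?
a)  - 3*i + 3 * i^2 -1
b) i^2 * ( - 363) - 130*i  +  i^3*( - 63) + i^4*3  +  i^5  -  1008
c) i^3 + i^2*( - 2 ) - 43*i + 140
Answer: b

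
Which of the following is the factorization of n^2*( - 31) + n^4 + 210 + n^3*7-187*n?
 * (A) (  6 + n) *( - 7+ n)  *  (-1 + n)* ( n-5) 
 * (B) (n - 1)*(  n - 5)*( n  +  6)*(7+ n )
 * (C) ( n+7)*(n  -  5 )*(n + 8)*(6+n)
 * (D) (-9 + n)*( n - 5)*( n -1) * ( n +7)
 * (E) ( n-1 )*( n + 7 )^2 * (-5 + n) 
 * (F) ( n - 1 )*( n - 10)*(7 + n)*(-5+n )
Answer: B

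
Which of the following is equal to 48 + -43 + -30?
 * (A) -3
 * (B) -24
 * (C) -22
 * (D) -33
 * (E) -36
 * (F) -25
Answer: F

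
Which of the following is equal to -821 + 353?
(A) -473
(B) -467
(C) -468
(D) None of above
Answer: C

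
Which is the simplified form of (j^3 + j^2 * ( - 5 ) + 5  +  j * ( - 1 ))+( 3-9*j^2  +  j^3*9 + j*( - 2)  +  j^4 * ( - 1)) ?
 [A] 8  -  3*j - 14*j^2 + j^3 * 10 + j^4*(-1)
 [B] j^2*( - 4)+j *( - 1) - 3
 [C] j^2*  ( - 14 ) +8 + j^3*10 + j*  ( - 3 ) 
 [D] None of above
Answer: A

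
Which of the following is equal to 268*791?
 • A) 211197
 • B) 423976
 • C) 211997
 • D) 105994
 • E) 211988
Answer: E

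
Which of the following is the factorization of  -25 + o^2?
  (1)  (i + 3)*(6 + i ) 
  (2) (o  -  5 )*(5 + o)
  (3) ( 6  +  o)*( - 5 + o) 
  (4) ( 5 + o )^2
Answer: 2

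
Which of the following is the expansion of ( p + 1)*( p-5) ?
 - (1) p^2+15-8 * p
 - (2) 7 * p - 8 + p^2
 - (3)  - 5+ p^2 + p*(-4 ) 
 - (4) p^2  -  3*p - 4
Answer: 3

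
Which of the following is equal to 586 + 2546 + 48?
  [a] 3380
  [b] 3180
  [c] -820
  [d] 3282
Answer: b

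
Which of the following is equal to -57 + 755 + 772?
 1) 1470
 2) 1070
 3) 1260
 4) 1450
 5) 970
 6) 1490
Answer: 1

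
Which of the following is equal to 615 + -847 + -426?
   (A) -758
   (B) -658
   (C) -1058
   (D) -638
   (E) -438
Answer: B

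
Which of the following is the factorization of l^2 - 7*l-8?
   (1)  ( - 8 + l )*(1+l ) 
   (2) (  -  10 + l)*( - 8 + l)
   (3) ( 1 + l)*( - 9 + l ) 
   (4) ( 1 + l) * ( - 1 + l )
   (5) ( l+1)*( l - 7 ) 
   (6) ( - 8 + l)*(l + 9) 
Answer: 1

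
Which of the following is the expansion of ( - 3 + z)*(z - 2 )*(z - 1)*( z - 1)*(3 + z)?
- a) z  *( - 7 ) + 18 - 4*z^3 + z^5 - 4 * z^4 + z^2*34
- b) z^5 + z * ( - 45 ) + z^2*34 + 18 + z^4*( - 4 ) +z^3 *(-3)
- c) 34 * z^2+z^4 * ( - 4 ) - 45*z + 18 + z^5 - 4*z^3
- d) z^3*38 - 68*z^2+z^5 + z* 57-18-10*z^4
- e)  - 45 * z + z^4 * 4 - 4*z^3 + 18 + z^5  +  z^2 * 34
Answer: c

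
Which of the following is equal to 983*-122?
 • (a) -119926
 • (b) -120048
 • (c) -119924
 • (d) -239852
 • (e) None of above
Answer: a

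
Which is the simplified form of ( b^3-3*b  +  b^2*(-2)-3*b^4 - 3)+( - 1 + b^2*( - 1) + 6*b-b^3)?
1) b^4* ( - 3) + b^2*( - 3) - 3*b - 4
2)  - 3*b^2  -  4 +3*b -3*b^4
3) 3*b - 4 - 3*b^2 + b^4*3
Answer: 2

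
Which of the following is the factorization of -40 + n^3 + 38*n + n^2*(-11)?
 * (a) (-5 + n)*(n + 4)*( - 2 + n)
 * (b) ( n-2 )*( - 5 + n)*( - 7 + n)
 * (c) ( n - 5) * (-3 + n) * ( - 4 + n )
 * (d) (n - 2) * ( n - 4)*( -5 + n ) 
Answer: d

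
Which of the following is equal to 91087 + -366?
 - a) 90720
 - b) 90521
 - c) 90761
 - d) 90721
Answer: d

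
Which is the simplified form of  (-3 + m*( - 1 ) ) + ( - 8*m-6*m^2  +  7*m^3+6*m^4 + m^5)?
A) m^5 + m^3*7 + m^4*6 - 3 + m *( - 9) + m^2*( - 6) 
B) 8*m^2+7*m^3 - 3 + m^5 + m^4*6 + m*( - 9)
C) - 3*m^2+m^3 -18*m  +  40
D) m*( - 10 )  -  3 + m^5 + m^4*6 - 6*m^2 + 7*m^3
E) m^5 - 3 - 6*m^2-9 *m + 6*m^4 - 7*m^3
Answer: A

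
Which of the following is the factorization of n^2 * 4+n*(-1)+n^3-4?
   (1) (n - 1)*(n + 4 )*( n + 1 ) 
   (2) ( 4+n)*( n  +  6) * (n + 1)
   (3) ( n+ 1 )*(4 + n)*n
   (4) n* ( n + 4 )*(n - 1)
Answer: 1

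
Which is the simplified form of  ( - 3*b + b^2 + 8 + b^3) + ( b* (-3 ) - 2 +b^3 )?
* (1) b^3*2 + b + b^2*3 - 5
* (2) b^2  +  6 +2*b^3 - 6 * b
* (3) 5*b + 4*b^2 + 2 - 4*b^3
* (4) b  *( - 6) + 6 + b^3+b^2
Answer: 2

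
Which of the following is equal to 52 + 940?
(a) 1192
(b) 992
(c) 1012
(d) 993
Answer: b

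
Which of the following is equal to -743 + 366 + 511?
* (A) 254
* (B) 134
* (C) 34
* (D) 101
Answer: B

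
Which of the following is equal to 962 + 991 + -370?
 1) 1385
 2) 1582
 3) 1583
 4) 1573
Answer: 3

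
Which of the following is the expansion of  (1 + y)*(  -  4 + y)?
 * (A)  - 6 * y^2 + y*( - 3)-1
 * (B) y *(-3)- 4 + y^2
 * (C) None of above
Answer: B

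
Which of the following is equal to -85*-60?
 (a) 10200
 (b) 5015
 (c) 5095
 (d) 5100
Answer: d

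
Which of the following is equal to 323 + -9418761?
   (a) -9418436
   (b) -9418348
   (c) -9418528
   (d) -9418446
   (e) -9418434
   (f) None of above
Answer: f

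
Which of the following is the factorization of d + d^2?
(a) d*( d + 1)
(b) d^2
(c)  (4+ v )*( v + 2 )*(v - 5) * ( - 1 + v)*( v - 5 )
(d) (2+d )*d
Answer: a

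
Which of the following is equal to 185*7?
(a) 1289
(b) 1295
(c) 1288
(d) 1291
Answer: b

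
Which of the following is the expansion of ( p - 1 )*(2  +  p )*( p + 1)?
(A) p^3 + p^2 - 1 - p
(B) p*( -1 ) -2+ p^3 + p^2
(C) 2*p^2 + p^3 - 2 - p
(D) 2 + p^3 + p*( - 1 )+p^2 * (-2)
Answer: C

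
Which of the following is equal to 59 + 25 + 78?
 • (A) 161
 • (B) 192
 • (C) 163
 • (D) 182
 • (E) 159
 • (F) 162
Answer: F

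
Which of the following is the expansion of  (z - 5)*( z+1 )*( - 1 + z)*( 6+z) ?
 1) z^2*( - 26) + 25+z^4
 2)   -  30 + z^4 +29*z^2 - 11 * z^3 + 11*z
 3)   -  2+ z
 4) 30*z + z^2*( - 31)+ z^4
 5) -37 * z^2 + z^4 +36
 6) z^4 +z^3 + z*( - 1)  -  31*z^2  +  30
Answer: 6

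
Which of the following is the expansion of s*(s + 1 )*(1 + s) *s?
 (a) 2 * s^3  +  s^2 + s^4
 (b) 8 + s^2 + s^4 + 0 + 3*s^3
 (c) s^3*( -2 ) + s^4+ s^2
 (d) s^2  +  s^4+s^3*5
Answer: a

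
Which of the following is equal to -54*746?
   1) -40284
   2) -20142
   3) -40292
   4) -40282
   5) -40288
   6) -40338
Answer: 1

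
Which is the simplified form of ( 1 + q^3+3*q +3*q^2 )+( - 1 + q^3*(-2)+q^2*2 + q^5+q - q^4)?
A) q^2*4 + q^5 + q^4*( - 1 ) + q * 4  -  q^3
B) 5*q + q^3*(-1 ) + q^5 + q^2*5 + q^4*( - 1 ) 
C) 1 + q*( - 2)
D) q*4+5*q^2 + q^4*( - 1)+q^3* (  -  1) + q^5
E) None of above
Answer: D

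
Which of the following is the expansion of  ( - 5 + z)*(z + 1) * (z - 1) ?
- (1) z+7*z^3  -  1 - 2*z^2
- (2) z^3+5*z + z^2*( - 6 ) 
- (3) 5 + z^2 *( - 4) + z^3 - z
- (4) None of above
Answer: 4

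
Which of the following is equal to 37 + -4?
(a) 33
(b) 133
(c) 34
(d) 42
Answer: a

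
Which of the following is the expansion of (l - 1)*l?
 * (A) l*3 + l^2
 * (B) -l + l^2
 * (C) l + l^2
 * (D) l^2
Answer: B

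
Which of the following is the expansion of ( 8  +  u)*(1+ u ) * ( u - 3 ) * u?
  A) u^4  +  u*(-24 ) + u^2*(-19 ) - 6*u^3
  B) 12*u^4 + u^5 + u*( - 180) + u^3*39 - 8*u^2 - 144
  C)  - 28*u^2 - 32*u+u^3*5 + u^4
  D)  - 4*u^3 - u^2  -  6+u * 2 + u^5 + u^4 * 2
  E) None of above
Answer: E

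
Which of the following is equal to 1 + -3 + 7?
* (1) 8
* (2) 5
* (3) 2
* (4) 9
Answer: 2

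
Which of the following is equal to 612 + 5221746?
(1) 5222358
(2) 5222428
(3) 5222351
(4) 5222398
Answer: 1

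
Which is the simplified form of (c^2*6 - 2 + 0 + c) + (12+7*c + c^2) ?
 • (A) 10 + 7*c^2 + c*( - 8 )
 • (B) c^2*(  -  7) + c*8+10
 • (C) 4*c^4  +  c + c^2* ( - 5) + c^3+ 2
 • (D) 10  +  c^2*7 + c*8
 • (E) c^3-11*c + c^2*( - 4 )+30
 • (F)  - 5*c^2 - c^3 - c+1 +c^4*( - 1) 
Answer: D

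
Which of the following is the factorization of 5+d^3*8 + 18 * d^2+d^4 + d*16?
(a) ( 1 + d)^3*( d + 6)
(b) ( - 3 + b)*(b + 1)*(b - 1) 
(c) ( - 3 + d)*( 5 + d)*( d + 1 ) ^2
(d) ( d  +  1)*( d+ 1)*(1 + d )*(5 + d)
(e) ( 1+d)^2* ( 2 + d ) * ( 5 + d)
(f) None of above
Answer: d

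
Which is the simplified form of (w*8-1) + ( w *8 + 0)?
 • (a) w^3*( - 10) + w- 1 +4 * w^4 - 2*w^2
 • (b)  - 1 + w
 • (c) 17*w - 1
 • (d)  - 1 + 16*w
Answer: d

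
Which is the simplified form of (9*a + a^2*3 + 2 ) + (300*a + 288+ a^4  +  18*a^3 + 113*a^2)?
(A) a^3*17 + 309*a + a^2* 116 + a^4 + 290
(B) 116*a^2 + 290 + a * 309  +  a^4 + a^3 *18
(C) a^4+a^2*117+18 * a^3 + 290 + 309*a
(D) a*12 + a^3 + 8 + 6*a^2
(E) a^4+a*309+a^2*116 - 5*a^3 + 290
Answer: B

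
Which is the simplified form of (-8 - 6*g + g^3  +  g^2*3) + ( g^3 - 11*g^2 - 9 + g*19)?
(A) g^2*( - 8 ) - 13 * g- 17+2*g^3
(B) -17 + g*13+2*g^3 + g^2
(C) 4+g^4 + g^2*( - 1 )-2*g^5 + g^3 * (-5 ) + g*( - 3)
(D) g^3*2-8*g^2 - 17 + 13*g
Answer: D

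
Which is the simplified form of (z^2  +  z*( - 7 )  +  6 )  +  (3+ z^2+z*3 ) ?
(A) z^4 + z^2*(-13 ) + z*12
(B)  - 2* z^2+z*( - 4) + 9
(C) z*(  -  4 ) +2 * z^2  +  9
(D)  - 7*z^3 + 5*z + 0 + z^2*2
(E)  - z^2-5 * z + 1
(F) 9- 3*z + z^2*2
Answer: C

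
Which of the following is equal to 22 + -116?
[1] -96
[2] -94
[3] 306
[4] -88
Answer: 2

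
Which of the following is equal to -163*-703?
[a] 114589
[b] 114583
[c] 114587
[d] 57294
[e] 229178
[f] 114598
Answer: a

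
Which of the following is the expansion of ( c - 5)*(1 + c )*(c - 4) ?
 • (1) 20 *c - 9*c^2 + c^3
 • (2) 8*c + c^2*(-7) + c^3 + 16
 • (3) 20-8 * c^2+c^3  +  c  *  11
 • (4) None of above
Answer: 3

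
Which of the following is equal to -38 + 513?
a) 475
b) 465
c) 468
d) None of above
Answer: a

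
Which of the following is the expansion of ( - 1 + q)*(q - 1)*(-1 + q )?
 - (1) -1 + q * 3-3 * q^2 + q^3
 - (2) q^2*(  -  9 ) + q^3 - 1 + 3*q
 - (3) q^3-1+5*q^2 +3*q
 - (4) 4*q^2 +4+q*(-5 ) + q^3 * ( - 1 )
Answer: 1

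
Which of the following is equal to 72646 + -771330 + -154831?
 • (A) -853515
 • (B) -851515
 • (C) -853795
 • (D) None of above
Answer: A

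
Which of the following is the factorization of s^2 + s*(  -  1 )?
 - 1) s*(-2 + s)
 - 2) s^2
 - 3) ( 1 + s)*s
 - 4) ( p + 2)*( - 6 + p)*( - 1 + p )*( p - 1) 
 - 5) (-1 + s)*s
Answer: 5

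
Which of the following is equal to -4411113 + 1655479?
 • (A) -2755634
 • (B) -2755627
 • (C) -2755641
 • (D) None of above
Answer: A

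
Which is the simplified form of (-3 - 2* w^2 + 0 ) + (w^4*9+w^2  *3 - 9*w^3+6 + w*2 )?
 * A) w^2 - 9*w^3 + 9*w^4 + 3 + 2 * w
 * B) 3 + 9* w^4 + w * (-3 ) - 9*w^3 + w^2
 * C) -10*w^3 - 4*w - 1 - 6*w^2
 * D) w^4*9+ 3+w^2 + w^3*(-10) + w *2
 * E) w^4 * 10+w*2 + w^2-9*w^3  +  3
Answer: A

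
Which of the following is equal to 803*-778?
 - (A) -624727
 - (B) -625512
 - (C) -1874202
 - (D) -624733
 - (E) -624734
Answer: E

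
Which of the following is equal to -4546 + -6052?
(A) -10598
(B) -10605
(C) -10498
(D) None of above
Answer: A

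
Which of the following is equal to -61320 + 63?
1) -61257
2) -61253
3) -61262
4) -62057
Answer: 1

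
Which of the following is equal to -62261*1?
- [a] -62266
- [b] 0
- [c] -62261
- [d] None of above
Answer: c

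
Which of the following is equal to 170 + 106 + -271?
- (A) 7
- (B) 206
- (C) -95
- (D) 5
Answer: D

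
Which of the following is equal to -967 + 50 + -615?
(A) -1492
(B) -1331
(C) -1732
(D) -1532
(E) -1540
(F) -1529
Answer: D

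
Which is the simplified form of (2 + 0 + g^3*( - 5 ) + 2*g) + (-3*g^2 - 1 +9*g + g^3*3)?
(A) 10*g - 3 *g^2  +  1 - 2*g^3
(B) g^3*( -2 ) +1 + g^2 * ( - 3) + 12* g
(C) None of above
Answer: C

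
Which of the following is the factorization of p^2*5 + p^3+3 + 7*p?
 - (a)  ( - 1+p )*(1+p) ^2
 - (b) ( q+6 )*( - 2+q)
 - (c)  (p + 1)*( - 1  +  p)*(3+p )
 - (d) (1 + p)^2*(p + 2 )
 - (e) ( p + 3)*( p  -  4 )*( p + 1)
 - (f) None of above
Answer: f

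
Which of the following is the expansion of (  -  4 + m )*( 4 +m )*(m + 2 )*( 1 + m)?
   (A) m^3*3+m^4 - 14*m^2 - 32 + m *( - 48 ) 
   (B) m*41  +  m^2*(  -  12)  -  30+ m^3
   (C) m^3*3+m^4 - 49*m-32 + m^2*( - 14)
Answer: A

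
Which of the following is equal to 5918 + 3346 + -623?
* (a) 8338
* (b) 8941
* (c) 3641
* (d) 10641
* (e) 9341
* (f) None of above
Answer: f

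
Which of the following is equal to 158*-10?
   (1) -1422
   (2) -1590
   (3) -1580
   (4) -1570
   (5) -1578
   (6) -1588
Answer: 3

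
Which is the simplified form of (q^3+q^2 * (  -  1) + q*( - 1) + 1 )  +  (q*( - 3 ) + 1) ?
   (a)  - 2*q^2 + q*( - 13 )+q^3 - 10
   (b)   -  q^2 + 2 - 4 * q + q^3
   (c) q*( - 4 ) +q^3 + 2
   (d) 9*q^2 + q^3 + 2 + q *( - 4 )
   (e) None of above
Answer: b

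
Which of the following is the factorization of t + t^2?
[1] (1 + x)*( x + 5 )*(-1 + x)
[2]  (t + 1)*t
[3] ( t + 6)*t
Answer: 2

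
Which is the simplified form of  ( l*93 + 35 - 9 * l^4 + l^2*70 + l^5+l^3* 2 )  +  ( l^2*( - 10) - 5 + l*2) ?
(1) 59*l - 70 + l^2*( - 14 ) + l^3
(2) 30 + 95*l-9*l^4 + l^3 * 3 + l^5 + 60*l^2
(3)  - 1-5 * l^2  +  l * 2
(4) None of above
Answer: 4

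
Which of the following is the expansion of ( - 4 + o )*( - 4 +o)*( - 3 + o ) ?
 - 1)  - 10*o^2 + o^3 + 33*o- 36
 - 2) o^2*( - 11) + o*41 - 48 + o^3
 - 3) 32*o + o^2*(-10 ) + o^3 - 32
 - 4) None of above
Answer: 4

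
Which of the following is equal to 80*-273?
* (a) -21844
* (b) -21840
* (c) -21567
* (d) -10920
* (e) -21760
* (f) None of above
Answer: b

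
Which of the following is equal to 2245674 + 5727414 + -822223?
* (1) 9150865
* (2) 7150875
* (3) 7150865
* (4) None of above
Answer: 3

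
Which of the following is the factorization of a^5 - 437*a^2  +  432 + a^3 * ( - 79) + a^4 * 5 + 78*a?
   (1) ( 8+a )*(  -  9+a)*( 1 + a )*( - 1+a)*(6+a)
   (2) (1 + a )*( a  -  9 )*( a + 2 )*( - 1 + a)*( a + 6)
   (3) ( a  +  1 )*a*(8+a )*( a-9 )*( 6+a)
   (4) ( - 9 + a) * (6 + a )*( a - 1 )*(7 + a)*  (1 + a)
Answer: 1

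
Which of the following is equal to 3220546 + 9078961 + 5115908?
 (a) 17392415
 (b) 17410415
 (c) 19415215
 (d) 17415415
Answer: d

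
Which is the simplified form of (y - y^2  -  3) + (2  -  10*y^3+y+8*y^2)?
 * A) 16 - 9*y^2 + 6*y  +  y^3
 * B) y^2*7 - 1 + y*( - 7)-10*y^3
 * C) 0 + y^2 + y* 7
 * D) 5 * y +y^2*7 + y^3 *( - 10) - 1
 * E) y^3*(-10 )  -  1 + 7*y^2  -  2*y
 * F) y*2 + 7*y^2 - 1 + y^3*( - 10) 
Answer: F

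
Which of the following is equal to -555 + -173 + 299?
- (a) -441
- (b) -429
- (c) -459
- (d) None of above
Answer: b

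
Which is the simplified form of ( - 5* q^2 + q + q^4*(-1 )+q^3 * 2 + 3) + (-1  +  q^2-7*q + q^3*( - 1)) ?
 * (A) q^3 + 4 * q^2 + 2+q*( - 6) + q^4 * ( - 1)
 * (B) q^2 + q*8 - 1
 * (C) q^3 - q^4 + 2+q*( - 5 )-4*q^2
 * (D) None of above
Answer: D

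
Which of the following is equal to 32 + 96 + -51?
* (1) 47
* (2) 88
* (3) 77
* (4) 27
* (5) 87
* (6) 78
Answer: 3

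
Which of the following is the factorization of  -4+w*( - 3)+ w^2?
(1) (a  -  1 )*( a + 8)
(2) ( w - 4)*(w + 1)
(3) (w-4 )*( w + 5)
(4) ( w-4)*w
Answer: 2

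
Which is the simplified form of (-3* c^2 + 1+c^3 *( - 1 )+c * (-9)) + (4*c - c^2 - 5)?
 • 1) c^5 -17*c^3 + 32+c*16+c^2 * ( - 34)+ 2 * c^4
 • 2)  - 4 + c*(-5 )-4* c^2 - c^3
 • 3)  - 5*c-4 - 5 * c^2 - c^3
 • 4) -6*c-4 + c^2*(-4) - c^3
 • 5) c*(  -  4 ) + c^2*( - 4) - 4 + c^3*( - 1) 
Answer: 2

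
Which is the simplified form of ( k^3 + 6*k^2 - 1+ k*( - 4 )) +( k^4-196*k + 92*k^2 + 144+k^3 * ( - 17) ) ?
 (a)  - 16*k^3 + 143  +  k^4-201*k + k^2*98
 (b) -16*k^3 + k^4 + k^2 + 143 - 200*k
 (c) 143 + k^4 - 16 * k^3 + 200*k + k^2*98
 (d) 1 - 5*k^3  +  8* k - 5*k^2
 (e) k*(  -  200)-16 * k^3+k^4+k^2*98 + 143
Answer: e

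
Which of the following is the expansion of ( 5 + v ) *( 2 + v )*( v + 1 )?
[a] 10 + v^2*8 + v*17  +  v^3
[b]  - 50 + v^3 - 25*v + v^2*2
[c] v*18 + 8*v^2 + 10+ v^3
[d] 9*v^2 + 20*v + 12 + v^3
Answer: a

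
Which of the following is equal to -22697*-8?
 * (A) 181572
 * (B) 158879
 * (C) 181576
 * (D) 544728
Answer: C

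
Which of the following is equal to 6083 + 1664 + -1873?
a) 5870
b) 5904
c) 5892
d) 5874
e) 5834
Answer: d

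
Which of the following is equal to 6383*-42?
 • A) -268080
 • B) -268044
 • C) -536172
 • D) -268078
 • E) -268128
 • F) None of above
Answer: F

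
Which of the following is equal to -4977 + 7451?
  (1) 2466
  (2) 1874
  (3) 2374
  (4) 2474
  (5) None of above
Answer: 4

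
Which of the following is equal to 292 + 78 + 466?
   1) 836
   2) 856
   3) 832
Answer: 1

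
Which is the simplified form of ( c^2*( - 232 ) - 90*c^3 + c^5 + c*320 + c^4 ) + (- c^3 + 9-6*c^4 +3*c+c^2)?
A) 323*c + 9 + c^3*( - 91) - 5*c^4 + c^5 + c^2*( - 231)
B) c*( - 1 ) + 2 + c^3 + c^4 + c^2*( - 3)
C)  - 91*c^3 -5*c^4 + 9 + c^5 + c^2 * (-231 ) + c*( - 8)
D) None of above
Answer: A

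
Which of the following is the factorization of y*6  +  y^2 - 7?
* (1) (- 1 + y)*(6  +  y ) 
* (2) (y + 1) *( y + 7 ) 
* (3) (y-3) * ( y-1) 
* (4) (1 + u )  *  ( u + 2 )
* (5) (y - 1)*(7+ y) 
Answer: 5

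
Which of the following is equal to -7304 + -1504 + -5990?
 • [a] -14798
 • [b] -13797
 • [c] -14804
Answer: a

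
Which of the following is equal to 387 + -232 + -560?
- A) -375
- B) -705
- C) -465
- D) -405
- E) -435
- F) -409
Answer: D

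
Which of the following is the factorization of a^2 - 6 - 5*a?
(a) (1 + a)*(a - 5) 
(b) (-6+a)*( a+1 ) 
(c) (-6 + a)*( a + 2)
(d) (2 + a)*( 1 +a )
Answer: b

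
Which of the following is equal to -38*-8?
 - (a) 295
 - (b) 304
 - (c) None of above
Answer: b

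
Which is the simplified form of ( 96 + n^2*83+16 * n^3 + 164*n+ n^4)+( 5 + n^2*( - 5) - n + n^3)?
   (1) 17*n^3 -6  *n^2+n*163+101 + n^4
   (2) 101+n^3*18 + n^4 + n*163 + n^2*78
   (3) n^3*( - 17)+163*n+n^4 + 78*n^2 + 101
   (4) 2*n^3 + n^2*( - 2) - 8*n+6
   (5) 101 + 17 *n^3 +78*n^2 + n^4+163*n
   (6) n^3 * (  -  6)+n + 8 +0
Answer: 5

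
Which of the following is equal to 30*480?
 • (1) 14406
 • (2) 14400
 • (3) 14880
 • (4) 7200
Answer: 2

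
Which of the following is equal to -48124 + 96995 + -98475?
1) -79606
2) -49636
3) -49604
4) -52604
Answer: 3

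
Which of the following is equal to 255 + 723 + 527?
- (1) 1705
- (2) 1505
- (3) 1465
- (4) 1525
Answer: 2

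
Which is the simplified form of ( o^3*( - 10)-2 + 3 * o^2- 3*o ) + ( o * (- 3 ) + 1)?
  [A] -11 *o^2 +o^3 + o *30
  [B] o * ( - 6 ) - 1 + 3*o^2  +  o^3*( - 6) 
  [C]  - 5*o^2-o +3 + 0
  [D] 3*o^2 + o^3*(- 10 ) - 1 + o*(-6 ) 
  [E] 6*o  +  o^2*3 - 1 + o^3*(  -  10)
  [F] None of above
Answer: D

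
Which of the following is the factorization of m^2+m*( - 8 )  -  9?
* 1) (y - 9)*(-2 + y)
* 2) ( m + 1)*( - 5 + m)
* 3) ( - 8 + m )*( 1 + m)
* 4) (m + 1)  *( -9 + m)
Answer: 4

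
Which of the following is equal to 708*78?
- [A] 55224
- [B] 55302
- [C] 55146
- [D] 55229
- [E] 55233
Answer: A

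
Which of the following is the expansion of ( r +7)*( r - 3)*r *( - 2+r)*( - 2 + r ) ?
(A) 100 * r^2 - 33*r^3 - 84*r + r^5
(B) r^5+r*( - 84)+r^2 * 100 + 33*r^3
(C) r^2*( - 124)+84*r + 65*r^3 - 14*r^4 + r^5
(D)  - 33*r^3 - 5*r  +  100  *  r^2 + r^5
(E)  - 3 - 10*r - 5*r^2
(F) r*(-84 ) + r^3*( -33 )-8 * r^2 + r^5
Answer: A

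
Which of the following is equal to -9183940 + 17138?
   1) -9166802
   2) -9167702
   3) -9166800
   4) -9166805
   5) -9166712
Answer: 1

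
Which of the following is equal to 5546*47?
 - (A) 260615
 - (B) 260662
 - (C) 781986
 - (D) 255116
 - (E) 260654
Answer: B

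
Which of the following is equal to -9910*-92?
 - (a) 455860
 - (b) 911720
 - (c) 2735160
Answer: b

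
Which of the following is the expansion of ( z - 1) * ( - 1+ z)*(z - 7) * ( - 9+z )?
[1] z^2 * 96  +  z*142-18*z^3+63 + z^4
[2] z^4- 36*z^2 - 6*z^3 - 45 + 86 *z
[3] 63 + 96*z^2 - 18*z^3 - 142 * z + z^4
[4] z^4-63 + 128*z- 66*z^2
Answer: 3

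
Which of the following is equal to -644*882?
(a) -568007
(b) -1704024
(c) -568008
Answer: c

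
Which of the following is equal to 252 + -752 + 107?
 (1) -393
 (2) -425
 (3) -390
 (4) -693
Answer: 1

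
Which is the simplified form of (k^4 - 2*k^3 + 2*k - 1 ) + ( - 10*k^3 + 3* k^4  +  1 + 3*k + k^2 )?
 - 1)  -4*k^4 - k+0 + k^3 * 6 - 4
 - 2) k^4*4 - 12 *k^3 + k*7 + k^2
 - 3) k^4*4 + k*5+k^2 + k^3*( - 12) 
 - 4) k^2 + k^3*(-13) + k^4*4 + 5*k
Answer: 3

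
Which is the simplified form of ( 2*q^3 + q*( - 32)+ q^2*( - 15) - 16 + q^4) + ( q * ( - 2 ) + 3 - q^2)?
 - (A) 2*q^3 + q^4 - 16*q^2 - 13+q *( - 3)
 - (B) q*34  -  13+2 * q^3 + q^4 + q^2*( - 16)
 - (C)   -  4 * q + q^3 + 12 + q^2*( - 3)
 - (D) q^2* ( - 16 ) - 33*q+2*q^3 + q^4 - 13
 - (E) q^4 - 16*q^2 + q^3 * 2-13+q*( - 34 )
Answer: E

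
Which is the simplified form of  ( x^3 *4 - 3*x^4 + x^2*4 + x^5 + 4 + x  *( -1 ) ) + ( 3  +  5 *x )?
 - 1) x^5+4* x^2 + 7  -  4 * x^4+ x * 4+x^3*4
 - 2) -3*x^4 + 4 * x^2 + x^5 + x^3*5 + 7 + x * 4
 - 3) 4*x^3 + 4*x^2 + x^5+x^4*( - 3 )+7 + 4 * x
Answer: 3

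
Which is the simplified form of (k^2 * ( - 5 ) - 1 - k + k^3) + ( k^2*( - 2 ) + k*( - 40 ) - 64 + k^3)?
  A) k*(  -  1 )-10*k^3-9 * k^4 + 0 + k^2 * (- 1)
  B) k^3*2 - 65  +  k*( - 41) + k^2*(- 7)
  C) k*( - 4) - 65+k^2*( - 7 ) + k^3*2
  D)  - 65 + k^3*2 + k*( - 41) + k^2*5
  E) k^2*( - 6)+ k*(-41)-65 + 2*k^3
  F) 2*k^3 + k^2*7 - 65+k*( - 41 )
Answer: B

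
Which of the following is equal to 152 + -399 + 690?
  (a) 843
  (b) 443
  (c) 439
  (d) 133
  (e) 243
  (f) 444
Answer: b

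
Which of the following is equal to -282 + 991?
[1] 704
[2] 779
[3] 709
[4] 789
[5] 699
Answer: 3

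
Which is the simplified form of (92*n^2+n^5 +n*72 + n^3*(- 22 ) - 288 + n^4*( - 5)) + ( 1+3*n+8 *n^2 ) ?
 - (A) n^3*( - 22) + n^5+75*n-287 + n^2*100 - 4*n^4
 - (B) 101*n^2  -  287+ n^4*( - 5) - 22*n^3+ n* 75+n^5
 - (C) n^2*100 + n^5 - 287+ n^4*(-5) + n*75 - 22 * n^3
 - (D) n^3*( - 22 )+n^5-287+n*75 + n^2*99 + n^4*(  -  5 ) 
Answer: C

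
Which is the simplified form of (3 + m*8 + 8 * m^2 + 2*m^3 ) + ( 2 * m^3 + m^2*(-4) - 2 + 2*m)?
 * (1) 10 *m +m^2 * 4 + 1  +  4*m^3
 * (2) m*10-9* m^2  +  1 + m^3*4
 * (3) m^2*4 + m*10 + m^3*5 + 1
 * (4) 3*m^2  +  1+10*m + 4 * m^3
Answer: 1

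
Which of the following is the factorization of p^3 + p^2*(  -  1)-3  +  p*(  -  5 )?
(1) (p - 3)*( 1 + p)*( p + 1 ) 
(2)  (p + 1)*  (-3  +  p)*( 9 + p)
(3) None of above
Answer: 1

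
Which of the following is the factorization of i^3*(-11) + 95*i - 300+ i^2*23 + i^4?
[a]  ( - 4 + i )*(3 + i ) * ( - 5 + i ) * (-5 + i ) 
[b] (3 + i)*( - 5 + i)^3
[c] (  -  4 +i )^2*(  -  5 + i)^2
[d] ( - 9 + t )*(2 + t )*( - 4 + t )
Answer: a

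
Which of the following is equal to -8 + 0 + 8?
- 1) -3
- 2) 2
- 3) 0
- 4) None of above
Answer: 3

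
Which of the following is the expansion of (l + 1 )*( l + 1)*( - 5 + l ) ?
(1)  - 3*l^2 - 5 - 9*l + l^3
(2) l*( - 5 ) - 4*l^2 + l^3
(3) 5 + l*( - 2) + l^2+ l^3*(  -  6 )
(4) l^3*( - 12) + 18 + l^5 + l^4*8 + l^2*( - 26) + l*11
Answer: 1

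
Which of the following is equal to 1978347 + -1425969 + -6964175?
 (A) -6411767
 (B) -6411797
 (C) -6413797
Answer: B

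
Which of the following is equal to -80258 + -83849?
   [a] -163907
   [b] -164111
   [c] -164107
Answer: c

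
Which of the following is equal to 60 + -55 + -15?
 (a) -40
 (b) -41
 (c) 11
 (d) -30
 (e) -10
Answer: e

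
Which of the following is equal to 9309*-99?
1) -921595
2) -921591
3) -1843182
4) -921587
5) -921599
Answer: 2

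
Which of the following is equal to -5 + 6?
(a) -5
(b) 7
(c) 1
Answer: c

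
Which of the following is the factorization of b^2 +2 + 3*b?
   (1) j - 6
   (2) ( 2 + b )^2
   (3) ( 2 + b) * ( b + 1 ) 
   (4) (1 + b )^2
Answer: 3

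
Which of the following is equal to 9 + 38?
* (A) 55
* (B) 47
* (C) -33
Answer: B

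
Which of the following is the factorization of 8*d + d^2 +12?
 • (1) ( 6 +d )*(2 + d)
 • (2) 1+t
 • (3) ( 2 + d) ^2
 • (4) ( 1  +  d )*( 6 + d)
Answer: 1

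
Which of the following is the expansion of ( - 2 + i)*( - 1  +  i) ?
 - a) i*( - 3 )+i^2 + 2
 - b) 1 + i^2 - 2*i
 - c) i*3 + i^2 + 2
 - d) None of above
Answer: a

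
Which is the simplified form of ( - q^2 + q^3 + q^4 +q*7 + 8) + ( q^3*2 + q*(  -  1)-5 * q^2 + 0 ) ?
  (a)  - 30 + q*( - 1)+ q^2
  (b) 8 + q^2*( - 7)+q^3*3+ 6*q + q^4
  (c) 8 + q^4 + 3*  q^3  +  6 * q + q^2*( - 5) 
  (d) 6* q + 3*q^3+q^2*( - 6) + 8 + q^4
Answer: d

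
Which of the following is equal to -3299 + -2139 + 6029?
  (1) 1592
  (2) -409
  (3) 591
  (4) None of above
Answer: 3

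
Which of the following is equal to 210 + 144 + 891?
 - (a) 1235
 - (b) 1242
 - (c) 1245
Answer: c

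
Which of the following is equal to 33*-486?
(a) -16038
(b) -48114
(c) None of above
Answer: a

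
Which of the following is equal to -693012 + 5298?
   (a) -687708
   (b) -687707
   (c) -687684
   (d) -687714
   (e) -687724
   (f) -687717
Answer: d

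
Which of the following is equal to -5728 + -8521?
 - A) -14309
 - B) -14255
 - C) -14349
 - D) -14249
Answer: D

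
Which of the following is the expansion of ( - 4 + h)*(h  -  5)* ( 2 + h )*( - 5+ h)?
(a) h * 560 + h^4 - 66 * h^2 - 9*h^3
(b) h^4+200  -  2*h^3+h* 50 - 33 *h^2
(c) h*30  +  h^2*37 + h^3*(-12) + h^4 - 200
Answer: c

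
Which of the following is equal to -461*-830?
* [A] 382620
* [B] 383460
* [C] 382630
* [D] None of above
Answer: C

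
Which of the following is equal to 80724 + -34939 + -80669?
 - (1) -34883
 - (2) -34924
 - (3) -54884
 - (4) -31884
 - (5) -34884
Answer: 5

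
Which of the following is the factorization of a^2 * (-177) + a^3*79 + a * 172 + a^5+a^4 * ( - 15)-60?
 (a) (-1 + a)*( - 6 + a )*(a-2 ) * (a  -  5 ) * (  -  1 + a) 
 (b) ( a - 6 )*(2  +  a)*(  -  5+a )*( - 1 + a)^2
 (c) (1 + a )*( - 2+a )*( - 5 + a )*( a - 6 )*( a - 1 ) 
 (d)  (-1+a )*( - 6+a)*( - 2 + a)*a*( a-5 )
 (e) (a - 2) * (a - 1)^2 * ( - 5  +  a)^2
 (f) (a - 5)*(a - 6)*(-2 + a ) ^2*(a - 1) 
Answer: a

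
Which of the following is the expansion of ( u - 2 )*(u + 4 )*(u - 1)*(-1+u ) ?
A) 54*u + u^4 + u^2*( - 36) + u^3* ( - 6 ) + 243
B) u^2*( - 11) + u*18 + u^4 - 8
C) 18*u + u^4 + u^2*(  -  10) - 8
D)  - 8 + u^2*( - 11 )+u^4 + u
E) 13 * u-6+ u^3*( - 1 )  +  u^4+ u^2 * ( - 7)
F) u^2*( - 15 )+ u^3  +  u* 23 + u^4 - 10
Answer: B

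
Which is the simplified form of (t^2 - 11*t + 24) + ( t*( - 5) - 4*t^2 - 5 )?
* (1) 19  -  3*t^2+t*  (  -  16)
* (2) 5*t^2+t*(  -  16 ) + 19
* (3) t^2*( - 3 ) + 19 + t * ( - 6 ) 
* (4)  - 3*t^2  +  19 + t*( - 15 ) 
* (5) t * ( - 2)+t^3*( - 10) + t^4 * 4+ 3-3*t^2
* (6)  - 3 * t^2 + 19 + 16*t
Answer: 1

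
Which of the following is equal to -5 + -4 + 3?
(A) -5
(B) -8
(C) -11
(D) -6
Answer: D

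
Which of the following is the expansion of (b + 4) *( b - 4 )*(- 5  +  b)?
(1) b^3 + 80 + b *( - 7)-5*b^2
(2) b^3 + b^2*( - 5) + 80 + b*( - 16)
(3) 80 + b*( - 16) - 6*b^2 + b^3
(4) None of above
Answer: 2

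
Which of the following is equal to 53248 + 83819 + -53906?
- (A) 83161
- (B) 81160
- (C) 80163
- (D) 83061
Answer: A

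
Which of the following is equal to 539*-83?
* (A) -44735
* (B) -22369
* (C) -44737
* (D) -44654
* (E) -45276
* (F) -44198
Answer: C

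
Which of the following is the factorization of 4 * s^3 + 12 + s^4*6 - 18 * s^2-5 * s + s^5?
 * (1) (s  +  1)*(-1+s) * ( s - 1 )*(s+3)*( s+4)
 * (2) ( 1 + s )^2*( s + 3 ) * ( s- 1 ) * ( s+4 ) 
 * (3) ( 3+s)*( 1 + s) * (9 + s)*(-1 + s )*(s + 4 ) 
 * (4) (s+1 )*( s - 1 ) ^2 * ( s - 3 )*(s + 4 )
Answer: 1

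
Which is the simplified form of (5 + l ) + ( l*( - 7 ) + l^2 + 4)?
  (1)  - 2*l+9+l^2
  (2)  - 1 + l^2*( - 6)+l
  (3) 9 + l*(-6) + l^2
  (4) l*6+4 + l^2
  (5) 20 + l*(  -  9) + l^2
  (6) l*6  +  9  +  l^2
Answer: 3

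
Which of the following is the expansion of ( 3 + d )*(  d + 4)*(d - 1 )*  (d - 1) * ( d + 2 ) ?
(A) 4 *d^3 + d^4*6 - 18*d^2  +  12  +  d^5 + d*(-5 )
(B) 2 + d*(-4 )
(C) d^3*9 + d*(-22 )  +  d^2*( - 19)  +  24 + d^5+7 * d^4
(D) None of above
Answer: C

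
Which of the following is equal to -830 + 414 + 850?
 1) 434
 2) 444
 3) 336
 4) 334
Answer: 1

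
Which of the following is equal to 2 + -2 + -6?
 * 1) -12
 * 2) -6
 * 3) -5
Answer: 2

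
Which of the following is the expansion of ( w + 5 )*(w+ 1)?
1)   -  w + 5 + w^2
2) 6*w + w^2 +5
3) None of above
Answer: 2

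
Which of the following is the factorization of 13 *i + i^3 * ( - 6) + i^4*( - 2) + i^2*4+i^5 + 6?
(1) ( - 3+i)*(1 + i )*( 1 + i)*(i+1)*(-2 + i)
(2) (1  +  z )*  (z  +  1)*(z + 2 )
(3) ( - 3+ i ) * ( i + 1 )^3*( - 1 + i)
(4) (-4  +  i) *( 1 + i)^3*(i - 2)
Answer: 1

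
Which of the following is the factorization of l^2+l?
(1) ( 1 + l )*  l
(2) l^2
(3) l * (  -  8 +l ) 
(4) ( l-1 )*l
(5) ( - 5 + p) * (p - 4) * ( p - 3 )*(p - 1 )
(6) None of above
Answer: 1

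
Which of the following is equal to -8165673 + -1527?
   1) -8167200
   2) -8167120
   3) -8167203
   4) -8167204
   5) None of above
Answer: 1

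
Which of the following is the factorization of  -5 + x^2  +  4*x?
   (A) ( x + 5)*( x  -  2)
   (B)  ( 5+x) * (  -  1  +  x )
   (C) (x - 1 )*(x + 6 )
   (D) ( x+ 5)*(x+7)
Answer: B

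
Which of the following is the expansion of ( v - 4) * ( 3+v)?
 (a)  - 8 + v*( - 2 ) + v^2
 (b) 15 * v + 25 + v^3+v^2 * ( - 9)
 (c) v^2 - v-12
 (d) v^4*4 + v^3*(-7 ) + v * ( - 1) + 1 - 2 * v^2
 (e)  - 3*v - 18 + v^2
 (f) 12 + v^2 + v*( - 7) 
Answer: c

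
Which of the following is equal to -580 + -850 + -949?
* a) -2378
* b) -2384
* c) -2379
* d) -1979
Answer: c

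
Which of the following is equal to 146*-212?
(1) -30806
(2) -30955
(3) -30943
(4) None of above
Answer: 4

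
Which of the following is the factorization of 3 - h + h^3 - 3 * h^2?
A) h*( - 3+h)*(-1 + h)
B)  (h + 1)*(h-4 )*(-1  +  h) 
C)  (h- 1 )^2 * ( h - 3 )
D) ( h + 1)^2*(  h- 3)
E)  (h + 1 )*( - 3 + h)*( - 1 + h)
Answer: E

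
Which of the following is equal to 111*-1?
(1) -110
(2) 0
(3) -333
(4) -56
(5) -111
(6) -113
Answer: 5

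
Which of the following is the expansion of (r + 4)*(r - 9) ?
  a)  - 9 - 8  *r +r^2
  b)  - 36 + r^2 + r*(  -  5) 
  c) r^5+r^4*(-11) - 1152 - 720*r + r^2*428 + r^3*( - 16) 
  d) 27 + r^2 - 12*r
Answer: b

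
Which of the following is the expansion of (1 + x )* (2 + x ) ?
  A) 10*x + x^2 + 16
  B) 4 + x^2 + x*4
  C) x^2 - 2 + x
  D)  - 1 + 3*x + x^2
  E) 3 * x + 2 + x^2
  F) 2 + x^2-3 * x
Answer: E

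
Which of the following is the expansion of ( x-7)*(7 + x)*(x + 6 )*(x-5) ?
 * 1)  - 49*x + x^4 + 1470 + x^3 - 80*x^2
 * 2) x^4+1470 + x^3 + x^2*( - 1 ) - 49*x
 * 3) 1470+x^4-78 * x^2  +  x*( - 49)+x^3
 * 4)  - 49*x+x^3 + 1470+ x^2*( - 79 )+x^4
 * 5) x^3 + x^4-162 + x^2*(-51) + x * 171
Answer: 4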